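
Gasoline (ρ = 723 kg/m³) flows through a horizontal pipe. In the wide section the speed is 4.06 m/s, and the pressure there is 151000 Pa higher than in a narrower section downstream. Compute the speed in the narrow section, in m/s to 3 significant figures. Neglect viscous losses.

With h₁ = h₂, rearranging Bernoulli gives v₂ = √(v₁² + 2ΔP/ρ).
v₂ = √(4.06² + 2·151000/723) = √(16.5 + 418) = 20.8 m/s.

v₂ ≈ 20.8 m/s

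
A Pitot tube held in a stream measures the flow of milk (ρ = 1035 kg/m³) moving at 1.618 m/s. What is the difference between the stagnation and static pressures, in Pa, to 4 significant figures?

ΔP ≈ 1355 Pa

The dynamic pressure equals the rise in static pressure at the stagnation point: ΔP = ½ρv².
ΔP = ½·1035·1.618² = 1355 Pa.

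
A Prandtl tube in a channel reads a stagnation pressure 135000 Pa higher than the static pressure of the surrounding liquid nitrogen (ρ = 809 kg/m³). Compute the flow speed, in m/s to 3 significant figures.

The dynamic pressure equals the rise in static pressure at the stagnation point: ΔP = ½ρv².
v = √(2ΔP/ρ) = √(2·135000/809) = 18.3 m/s.

v ≈ 18.3 m/s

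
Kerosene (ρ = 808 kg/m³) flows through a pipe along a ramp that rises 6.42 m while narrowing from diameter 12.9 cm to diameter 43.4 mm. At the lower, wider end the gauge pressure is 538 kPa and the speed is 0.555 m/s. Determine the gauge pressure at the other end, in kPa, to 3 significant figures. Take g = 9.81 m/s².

Mass conservation (A₁v₁ = A₂v₂) gives v₂ = 0.555 × 131/14.8 = 4.90 m/s.
Applying Bernoulli between the two ends and solving for P₂: P₂ = P₁ + ½ρ(v₁² − v₂²) − ρgΔh.
P₂ = 538000 + ½·808·(0.555² − 4.90²) − 808·9.81·(+6.42) = 538000 + (-9590) − (50900) = 478000 Pa.

P₂ = 478 kPa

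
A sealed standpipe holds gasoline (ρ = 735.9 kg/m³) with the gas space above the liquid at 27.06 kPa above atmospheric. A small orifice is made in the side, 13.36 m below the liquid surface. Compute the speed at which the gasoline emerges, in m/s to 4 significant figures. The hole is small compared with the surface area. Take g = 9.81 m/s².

v ≈ 18.32 m/s

Take point 1 at the surface (v₁ ≈ 0) and point 2 at the hole (at atmospheric pressure). Bernoulli: P₁ + ρg h = P_atm + ½ρv₂².
With P₁ − P_atm = 27060 Pa, v₂ = √(2gh + 2ΔP/ρ) = √(2·9.81·13.36 + 2·27060/735.9) = 18.32 m/s.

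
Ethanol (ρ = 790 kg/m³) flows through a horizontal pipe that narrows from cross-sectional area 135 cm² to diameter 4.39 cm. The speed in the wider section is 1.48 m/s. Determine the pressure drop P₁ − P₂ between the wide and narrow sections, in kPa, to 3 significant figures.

Mass conservation (A₁v₁ = A₂v₂) gives v₂ = 1.48 × 135/15.1 = 13.2 m/s.
Bernoulli (h₁ = h₂): P₁ − P₂ = ½ρ(v₂² − v₁²).
P₁ − P₂ = ½·790·(13.2² − 1.48²) = ½·790·172 = 68000 Pa.

ΔP ≈ 68.0 kPa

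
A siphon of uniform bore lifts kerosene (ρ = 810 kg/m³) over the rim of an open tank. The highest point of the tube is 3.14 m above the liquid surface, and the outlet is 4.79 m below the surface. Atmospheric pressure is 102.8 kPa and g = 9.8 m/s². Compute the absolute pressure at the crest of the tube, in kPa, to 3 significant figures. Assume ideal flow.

P_top ≈ 39.9 kPa

From the surface to the outlet (both open to atmosphere, surface at rest): v = √(2g·h_out) = √(2·9.8·4.79) = 9.69 m/s.
Continuity keeps v the same throughout the tube; from surface to crest, P_atm + 0 = P_top + ½ρv² + ρg·h_top.
P_top = 102800 − ½·810·9.69² − 810·9.8·3.14 = 39900 Pa.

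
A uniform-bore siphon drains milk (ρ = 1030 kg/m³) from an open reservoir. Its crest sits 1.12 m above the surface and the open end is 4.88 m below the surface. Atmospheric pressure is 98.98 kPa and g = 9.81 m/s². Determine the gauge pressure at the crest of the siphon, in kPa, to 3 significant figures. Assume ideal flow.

P_gauge ≈ -60.6 kPa

The outlet speed comes from Torricelli: v = √(2g·4.88) = 9.78 m/s.
The bore is uniform, so the speed at the crest is the same v. Bernoulli surface→crest: P_atm = P_top + ½ρv² + ρg·h_top.
P_top = 98980 − ½·1030·9.78² − 1030·9.81·1.12 = 38400 Pa. So P_gauge = P_top − P_atm = -60600 Pa.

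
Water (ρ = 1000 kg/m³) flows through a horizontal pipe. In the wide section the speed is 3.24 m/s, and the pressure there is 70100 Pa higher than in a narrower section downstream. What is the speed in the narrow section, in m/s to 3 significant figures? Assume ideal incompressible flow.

With h₁ = h₂, rearranging Bernoulli gives v₂ = √(v₁² + 2ΔP/ρ).
v₂ = √(3.24² + 2·70100/1000) = √(10.5 + 140) = 12.3 m/s.

12.3 m/s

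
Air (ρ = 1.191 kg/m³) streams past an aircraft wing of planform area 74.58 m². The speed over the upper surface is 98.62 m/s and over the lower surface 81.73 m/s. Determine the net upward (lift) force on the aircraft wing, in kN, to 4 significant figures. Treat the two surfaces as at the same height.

With equal heights on the two surfaces, Bernoulli gives P_lower − P_upper = ½ρ(v_upper² − v_lower²).
ΔP = ½·1.191·(98.62² − 81.73²) = 1814 Pa.
Lift = ΔP · A = 1814 × 74.58 = 135300 N.

F ≈ 135.3 kN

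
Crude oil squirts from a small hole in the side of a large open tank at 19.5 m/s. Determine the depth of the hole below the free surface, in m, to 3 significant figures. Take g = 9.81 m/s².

19.4 m

Torricelli: v = √(2gh), so h = v²/(2g).
h = 19.5²/(2·9.81) = 380/19.62 = 19.4 m.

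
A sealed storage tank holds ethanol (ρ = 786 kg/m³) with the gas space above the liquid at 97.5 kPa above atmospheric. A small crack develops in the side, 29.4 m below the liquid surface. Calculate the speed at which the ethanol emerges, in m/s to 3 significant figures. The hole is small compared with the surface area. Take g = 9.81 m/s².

Take point 1 at the surface (v₁ ≈ 0) and point 2 at the hole (at atmospheric pressure). Bernoulli: P₁ + ρg h = P_atm + ½ρv₂².
With P₁ − P_atm = 97500 Pa, v₂ = √(2gh + 2ΔP/ρ) = √(2·9.81·29.4 + 2·97500/786) = 28.7 m/s.

28.7 m/s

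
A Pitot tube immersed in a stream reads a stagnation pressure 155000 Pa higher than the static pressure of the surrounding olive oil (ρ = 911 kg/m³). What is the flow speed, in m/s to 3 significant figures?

Bernoulli between the free stream and the stagnation point: ½ρv² = P_stag − P_static.
v = √(2ΔP/ρ) = √(2·155000/911) = 18.4 m/s.

v ≈ 18.4 m/s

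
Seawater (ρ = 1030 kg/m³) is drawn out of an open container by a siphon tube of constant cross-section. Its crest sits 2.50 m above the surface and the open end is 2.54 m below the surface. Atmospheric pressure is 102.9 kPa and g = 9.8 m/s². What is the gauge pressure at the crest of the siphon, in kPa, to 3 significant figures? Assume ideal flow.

-50.9 kPa

Bernoulli surface→outlet gives ½v² = g·h_out, so v = √(2·9.8·2.54) = 7.06 m/s.
Continuity keeps v the same throughout the tube; from surface to crest, P_atm + 0 = P_top + ½ρv² + ρg·h_top.
P_top = 102900 − ½·1030·7.06² − 1030·9.8·2.50 = 52000 Pa. So P_gauge = P_top − P_atm = -50900 Pa.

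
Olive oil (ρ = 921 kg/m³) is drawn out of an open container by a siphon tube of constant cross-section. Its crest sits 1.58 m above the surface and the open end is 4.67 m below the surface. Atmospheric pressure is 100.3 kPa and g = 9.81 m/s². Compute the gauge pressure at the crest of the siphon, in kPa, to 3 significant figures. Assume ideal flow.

Bernoulli surface→outlet gives ½v² = g·h_out, so v = √(2·9.81·4.67) = 9.57 m/s.
Continuity keeps v the same throughout the tube; from surface to crest, P_atm + 0 = P_top + ½ρv² + ρg·h_top.
P_top = 100300 − ½·921·9.57² − 921·9.81·1.58 = 43800 Pa. So P_gauge = P_top − P_atm = -56500 Pa.

P_gauge = -56.5 kPa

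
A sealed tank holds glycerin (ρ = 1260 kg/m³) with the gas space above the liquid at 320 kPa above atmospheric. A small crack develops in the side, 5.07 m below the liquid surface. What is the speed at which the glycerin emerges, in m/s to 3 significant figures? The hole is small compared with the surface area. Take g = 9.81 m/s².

Take point 1 at the surface (v₁ ≈ 0) and point 2 at the hole (at atmospheric pressure). Bernoulli: P₁ + ρg h = P_atm + ½ρv₂².
With P₁ − P_atm = 320000 Pa, v₂ = √(2gh + 2ΔP/ρ) = √(2·9.81·5.07 + 2·320000/1260) = 24.6 m/s.

v ≈ 24.6 m/s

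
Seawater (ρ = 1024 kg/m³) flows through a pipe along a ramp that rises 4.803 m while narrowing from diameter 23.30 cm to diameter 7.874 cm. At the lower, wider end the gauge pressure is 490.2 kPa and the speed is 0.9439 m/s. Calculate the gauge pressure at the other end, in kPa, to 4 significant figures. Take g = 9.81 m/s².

Mass conservation (A₁v₁ = A₂v₂) gives v₂ = 0.9439 × 426.4/48.69 = 8.265 m/s.
Applying Bernoulli between the two ends and solving for P₂: P₂ = P₁ + ½ρ(v₁² − v₂²) − ρgΔh.
P₂ = 490200 + ½·1024·(0.9439² − 8.265²) − 1024·9.81·(+4.803) = 490200 + (-34520) − (48250) = 407400 Pa.

P₂ = 407.4 kPa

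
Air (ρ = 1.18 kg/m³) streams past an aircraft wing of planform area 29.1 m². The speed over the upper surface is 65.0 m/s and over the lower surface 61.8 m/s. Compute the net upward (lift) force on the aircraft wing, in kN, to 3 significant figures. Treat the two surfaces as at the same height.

F ≈ 6.97 kN

From P + ½ρv² = const at equal height, P_low − P_up = ½ρ(v_up² − v_low²).
ΔP = ½·1.18·(65.0² − 61.8²) = 239 Pa.
Lift = ΔP · A = 239 × 29.1 = 6970 N.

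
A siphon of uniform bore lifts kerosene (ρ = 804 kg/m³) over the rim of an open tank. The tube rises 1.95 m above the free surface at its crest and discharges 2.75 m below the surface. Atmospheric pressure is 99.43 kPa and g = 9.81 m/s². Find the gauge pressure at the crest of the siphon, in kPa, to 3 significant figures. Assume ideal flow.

P_gauge ≈ -37.1 kPa

Bernoulli surface→outlet gives ½v² = g·h_out, so v = √(2·9.81·2.75) = 7.35 m/s.
With constant cross-section the crest speed equals v; applying Bernoulli from the surface up to the crest, P_top = P_atm − ½ρv² − ρg·h_top.
P_top = 99430 − ½·804·7.35² − 804·9.81·1.95 = 62400 Pa. So P_gauge = P_top − P_atm = -37100 Pa.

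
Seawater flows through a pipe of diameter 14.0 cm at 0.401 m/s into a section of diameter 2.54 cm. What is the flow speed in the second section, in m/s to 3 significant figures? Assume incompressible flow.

v₂ ≈ 12.2 m/s

By continuity, v₂ = v₁·A₁/A₂ = 0.401·(154/5.07) = 12.2 m/s.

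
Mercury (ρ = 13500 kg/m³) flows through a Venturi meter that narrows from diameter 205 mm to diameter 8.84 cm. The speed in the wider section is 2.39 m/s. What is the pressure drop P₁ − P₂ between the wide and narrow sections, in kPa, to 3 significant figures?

ΔP = 1080 kPa

Mass conservation (A₁v₁ = A₂v₂) gives v₂ = 2.39 × 330/61.4 = 12.9 m/s.
The pipe is horizontal, so Bernoulli reduces to P₁ + ½ρv₁² = P₂ + ½ρv₂².
P₁ − P₂ = ½·13500·(12.9² − 2.39²) = ½·13500·159 = 1080000 Pa.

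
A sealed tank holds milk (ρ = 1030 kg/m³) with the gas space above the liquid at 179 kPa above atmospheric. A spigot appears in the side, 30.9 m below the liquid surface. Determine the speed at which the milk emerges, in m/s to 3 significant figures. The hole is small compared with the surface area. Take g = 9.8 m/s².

v ≈ 30.9 m/s

Take point 1 at the surface (v₁ ≈ 0) and point 2 at the hole (at atmospheric pressure). Bernoulli: P₁ + ρg h = P_atm + ½ρv₂².
With P₁ − P_atm = 179000 Pa, v₂ = √(2gh + 2ΔP/ρ) = √(2·9.8·30.9 + 2·179000/1030) = 30.9 m/s.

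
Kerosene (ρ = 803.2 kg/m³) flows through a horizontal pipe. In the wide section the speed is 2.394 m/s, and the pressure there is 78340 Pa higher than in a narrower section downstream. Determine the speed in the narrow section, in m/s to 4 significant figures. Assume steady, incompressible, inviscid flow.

With h₁ = h₂, rearranging Bernoulli gives v₂ = √(v₁² + 2ΔP/ρ).
v₂ = √(2.394² + 2·78340/803.2) = √(5.731 + 195.1) = 14.17 m/s.

v₂ = 14.17 m/s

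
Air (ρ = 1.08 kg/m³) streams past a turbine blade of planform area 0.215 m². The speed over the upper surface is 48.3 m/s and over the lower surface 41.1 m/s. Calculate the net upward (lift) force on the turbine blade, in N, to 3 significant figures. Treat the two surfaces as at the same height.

74.7 N

With equal heights on the two surfaces, Bernoulli gives P_lower − P_upper = ½ρ(v_upper² − v_lower²).
ΔP = ½·1.08·(48.3² − 41.1²) = 348 Pa.
Lift = ΔP · A = 348 × 0.215 = 74.7 N.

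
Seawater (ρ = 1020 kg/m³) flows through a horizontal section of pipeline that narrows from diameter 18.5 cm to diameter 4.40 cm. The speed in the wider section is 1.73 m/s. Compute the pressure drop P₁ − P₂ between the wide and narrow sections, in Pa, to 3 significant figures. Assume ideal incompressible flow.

Mass conservation (A₁v₁ = A₂v₂) gives v₂ = 1.73 × 269/15.2 = 30.6 m/s.
Bernoulli (h₁ = h₂): P₁ − P₂ = ½ρ(v₂² − v₁²).
P₁ − P₂ = ½·1020·(30.6² − 1.73²) = ½·1020·932 = 475000 Pa.

ΔP = 475000 Pa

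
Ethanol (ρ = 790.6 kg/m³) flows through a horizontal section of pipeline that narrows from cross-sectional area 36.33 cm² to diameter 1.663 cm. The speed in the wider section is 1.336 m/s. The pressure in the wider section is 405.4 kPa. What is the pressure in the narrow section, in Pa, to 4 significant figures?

Continuity gives A₁v₁ = A₂v₂, so v₂ = (36.33 cm²)/(2.172 cm²) × 1.336 m/s = 22.35 m/s.
Along the horizontal streamline, P + ½ρv² is constant.
P₂ = P₁ − ½ρ(v₂² − v₁²) = 405400 − ½·790.6·(22.35² − 1.336²) = 405400 − 196700 = 208700 Pa.

208700 Pa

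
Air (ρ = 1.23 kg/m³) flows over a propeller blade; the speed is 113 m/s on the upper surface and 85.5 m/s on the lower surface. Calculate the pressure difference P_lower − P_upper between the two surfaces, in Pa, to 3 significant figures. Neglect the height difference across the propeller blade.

With negligible Δh, P + ½ρv² is constant, so P_low − P_up = ½ρ(v_up² − v_low²).
ΔP = ½·1.23·(113² − 85.5²) = 3360 Pa.

3360 Pa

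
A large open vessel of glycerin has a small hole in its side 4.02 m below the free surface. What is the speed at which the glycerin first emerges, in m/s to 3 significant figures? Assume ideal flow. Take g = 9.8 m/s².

With the surface at rest and both surface and jet at atmospheric pressure, Bernoulli gives ρg h = ½ρv², so v = √(2gh) = √(2·9.8·4.02) = 8.88 m/s.

v ≈ 8.88 m/s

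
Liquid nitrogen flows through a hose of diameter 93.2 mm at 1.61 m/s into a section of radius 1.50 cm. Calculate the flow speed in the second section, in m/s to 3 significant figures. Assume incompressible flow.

By continuity, v₂ = v₁·A₁/A₂ = 1.61·(68.2/7.07) = 15.5 m/s.

15.5 m/s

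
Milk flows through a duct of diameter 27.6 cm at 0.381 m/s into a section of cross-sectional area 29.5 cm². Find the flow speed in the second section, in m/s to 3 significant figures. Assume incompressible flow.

The volume flow rate is constant, so v₂ = (A₁/A₂)v₁ = (598/29.5)·0.381 = 7.73 m/s.

v₂ ≈ 7.73 m/s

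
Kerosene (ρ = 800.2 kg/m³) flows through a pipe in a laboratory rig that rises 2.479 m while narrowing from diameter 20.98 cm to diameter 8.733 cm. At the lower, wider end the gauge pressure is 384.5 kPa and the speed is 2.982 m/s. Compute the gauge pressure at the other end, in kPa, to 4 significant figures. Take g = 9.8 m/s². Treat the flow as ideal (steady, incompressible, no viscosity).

P₂ ≈ 250.1 kPa

The volume flow rate is constant, so v₂ = (A₁/A₂)v₁ = (345.7/59.90)·2.982 = 17.21 m/s.
Bernoulli: P₁ + ½ρv₁² + ρg h₁ = P₂ + ½ρv₂² + ρg h₂, so P₂ = P₁ + ½ρ(v₁² − v₂²) − ρg(h₂ − h₁).
P₂ = 384500 + ½·800.2·(2.982² − 17.21²) − 800.2·9.8·(+2.479) = 384500 + (-115000) − (19440) = 250100 Pa.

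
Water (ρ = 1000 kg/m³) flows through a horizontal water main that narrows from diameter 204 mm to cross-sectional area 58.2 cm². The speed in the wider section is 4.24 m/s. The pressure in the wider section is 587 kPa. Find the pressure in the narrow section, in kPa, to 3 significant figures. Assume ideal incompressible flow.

By continuity, v₂ = v₁·A₁/A₂ = 4.24·(327/58.2) = 23.8 m/s.
Bernoulli (h₁ = h₂): P₁ − P₂ = ½ρ(v₂² − v₁²).
P₂ = P₁ − ½ρ(v₂² − v₁²) = 587000 − ½·1000·(23.8² − 4.24²) = 587000 − 275000 = 312000 Pa.

P₂ ≈ 312 kPa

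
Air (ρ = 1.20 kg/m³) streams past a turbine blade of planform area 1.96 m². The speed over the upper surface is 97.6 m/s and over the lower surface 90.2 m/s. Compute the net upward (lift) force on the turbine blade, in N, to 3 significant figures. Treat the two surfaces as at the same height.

F = 1630 N

With equal heights on the two surfaces, Bernoulli gives P_lower − P_upper = ½ρ(v_upper² − v_lower²).
ΔP = ½·1.20·(97.6² − 90.2²) = 834 Pa.
Lift = ΔP · A = 834 × 1.96 = 1630 N.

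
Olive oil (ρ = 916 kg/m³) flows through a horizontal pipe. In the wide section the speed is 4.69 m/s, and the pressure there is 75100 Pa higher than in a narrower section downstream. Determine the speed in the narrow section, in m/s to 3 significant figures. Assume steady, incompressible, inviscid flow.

With h₁ = h₂, rearranging Bernoulli gives v₂ = √(v₁² + 2ΔP/ρ).
v₂ = √(4.69² + 2·75100/916) = √(22.0 + 164) = 13.6 m/s.

13.6 m/s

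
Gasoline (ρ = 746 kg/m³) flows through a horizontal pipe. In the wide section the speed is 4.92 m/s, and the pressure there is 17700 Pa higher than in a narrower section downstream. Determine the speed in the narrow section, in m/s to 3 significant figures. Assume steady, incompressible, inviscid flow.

v₂ = 8.47 m/s

With h₁ = h₂, rearranging Bernoulli gives v₂ = √(v₁² + 2ΔP/ρ).
v₂ = √(4.92² + 2·17700/746) = √(24.2 + 47.5) = 8.47 m/s.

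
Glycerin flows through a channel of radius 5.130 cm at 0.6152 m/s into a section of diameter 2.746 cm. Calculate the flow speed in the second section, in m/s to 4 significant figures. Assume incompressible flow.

8.588 m/s

Continuity gives A₁v₁ = A₂v₂, so v₂ = (82.68 cm²)/(5.922 cm²) × 0.6152 m/s = 8.588 m/s.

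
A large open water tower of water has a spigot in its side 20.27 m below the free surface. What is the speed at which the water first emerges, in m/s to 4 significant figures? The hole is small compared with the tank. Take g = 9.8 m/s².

Torricelli's result v = √(2gh) gives v = √(2·9.8·20.27) = 19.93 m/s.

v = 19.93 m/s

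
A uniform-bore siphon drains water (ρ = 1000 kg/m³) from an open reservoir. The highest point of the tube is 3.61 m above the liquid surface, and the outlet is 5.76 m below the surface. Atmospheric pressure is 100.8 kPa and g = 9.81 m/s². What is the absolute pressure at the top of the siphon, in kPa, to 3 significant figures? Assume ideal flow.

Bernoulli surface→outlet gives ½v² = g·h_out, so v = √(2·9.81·5.76) = 10.6 m/s.
The bore is uniform, so the speed at the crest is the same v. Bernoulli surface→crest: P_atm = P_top + ½ρv² + ρg·h_top.
P_top = 100800 − ½·1000·10.6² − 1000·9.81·3.61 = 8880 Pa.

P_top ≈ 8.88 kPa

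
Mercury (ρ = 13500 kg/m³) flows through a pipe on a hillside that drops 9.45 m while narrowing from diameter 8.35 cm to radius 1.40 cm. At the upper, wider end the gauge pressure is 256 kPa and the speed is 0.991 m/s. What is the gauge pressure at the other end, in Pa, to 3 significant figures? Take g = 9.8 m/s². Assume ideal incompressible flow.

Mass conservation (A₁v₁ = A₂v₂) gives v₂ = 0.991 × 54.8/6.16 = 8.81 m/s.
Applying Bernoulli between the two ends and solving for P₂: P₂ = P₁ + ½ρ(v₁² − v₂²) − ρgΔh.
P₂ = 256000 + ½·13500·(0.991² − 8.81²) − 13500·9.8·(−9.45) = 256000 + (-518000) − (-1250000) = 989000 Pa.

P₂ ≈ 989000 Pa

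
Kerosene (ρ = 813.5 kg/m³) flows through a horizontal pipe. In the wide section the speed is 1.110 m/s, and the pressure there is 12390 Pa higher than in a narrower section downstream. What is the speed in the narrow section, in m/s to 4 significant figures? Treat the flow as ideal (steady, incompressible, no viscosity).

With h₁ = h₂, rearranging Bernoulli gives v₂ = √(v₁² + 2ΔP/ρ).
v₂ = √(1.110² + 2·12390/813.5) = √(1.232 + 30.46) = 5.630 m/s.

5.630 m/s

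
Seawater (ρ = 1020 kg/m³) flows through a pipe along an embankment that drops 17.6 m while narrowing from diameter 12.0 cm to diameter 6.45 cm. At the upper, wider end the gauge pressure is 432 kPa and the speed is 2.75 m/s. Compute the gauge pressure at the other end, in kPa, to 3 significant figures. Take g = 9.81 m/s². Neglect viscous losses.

P₂ ≈ 566 kPa

The volume flow rate is constant, so v₂ = (A₁/A₂)v₁ = (113/32.7)·2.75 = 9.52 m/s.
Applying Bernoulli between the two ends and solving for P₂: P₂ = P₁ + ½ρ(v₁² − v₂²) − ρgΔh.
P₂ = 432000 + ½·1020·(2.75² − 9.52²) − 1020·9.81·(−17.6) = 432000 + (-42400) − (-176000) = 566000 Pa.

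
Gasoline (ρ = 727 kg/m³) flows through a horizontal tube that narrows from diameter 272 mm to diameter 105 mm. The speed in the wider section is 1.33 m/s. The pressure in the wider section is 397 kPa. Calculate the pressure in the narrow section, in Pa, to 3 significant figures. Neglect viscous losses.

P₂ ≈ 369000 Pa

By continuity, v₂ = v₁·A₁/A₂ = 1.33·(581/86.6) = 8.93 m/s.
Bernoulli (h₁ = h₂): P₁ − P₂ = ½ρ(v₂² − v₁²).
P₂ = P₁ − ½ρ(v₂² − v₁²) = 397000 − ½·727·(8.93² − 1.33²) = 397000 − 28300 = 369000 Pa.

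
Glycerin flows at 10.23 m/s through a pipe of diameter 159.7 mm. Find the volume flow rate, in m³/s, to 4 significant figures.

Q = 0.2049 m³/s

Q = A·v = 0.02003 m² × 10.23 m/s = 0.2049 m³/s.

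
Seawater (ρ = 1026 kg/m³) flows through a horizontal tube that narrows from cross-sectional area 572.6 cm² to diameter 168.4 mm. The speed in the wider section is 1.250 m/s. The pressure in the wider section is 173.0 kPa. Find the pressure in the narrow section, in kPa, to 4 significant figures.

The volume flow rate is constant, so v₂ = (A₁/A₂)v₁ = (572.6/222.7)·1.250 = 3.214 m/s.
The pipe is horizontal, so Bernoulli reduces to P₁ + ½ρv₁² = P₂ + ½ρv₂².
P₂ = P₁ − ½ρ(v₂² − v₁²) = 173000 − ½·1026·(3.214² − 1.250²) = 173000 − 4496 = 168500 Pa.

P₂ ≈ 168.5 kPa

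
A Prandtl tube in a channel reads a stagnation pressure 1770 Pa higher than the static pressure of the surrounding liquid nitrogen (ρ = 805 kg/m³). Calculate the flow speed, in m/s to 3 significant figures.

v = 2.10 m/s

The dynamic pressure equals the rise in static pressure at the stagnation point: ΔP = ½ρv².
v = √(2ΔP/ρ) = √(2·1770/805) = 2.10 m/s.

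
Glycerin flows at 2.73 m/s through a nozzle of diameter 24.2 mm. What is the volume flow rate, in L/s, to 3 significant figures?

1.26 L/s

Q = A·v = 0.000460 m² × 2.73 m/s = 0.00126 m³/s.
Converting: 0.00126 m³/s × 1000 = 1.26 L/s.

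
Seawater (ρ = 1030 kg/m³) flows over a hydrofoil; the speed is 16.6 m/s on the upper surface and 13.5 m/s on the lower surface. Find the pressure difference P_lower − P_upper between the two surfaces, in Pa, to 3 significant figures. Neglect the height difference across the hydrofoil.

The pressure is lower where the speed is higher: ΔP = ½ρ(v_up² − v_low²).
ΔP = ½·1030·(16.6² − 13.5²) = 48100 Pa.

ΔP ≈ 48100 Pa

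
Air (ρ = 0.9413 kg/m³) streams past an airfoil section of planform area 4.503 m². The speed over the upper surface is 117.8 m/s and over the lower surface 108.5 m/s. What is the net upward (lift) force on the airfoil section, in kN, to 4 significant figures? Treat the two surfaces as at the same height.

F ≈ 4.460 kN

The faster flow above has the lower pressure; Bernoulli (same height) gives ΔP = ½ρ(v_up² − v_low²).
ΔP = ½·0.9413·(117.8² − 108.5²) = 990.5 Pa.
Lift = ΔP · A = 990.5 × 4.503 = 4460 N.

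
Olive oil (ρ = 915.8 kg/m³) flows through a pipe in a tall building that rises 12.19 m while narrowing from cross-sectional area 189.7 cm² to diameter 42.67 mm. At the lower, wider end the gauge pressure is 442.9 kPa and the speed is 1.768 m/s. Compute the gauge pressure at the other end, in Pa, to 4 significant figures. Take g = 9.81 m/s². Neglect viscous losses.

By continuity, v₂ = v₁·A₁/A₂ = 1.768·(189.7/14.30) = 23.45 m/s.
Energy conservation along the streamline gives P₂ = P₁ − ½ρ(v₂² − v₁²) − ρg(h₂ − h₁).
P₂ = 442900 + ½·915.8·(1.768² − 23.45²) − 915.8·9.81·(+12.19) = 442900 + (-250500) − (109500) = 82930 Pa.

82930 Pa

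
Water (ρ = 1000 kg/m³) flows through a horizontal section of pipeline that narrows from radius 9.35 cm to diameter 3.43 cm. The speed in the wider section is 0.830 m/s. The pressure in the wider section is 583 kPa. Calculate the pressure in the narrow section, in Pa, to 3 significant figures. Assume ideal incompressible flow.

279000 Pa

Continuity gives A₁v₁ = A₂v₂, so v₂ = (275 cm²)/(9.24 cm²) × 0.830 m/s = 24.7 m/s.
The pipe is horizontal, so Bernoulli reduces to P₁ + ½ρv₁² = P₂ + ½ρv₂².
P₂ = P₁ − ½ρ(v₂² − v₁²) = 583000 − ½·1000·(24.7² − 0.830²) = 583000 − 304000 = 279000 Pa.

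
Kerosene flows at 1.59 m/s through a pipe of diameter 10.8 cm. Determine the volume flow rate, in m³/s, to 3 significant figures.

Q = 0.0146 m³/s

Q = A·v = 0.00916 m² × 1.59 m/s = 0.0146 m³/s.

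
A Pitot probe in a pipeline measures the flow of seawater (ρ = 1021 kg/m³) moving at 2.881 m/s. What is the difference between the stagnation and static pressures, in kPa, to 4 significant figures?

At the stagnation point the flow is brought to rest, so Bernoulli gives P_stag − P_static = ½ρv².
ΔP = ½·1021·2.881² = 4237 Pa.

ΔP ≈ 4.237 kPa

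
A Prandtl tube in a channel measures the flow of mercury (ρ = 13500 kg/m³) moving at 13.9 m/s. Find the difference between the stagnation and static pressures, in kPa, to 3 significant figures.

ΔP ≈ 1300 kPa

Bernoulli between the free stream and the stagnation point: ½ρv² = P_stag − P_static.
ΔP = ½·13500·13.9² = 1300000 Pa.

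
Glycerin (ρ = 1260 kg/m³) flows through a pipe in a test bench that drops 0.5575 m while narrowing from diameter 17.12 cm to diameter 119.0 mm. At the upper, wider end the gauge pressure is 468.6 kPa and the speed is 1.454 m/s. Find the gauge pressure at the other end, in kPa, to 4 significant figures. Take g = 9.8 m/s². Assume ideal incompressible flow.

P₂ = 471.1 kPa

Continuity gives A₁v₁ = A₂v₂, so v₂ = (230.2 cm²)/(111.2 cm²) × 1.454 m/s = 3.009 m/s.
Energy conservation along the streamline gives P₂ = P₁ − ½ρ(v₂² − v₁²) − ρg(h₂ − h₁).
P₂ = 468600 + ½·1260·(1.454² − 3.009²) − 1260·9.8·(−0.5575) = 468600 + (-4374) − (-6884) = 471100 Pa.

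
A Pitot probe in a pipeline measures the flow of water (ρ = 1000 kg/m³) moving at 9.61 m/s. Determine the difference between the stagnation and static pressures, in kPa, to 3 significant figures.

46.2 kPa

At the stagnation point the flow is brought to rest, so Bernoulli gives P_stag − P_static = ½ρv².
ΔP = ½·1000·9.61² = 46200 Pa.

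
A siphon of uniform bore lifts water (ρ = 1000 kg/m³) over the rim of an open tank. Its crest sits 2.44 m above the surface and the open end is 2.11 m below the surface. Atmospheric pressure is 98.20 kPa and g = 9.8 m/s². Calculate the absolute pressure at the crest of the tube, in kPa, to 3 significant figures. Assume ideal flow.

P_top = 53.6 kPa

From the surface to the outlet (both open to atmosphere, surface at rest): v = √(2g·h_out) = √(2·9.8·2.11) = 6.43 m/s.
With constant cross-section the crest speed equals v; applying Bernoulli from the surface up to the crest, P_top = P_atm − ½ρv² − ρg·h_top.
P_top = 98200 − ½·1000·6.43² − 1000·9.8·2.44 = 53600 Pa.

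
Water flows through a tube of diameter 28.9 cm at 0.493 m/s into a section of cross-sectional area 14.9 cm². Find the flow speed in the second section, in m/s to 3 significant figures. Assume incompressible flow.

v₂ = 21.7 m/s

Continuity gives A₁v₁ = A₂v₂, so v₂ = (656 cm²)/(14.9 cm²) × 0.493 m/s = 21.7 m/s.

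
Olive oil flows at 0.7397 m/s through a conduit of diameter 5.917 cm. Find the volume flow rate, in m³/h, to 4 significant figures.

Q = A·v = 0.002750 m² × 0.7397 m/s = 0.002034 m³/s.
Converting: 0.002034 m³/s × 3600 = 7.322 m³/h.

7.322 m³/h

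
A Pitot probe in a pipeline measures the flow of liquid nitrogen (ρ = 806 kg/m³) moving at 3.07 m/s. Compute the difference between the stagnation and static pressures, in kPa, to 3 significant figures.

ΔP ≈ 3.80 kPa

The dynamic pressure equals the rise in static pressure at the stagnation point: ΔP = ½ρv².
ΔP = ½·806·3.07² = 3800 Pa.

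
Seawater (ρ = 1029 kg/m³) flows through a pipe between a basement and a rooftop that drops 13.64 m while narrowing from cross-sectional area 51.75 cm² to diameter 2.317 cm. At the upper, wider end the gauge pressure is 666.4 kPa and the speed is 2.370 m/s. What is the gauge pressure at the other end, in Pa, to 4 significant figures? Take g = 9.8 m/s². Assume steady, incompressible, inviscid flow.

P₂ = 371500 Pa

The volume flow rate is constant, so v₂ = (A₁/A₂)v₁ = (51.75/4.216)·2.370 = 29.09 m/s.
Bernoulli: P₁ + ½ρv₁² + ρg h₁ = P₂ + ½ρv₂² + ρg h₂, so P₂ = P₁ + ½ρ(v₁² − v₂²) − ρg(h₂ − h₁).
P₂ = 666400 + ½·1029·(2.370² − 29.09²) − 1029·9.8·(−13.64) = 666400 + (-432400) − (-137500) = 371500 Pa.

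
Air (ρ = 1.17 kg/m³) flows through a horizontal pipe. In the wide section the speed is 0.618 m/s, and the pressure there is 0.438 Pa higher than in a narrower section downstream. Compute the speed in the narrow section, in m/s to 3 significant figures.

v₂ ≈ 1.06 m/s

With h₁ = h₂, rearranging Bernoulli gives v₂ = √(v₁² + 2ΔP/ρ).
v₂ = √(0.618² + 2·0.438/1.17) = √(0.382 + 0.749) = 1.06 m/s.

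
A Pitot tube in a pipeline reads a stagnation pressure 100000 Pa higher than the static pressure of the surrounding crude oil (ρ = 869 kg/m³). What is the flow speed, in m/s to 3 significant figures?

v ≈ 15.2 m/s

At the stagnation point the flow is brought to rest, so Bernoulli gives P_stag − P_static = ½ρv².
v = √(2ΔP/ρ) = √(2·100000/869) = 15.2 m/s.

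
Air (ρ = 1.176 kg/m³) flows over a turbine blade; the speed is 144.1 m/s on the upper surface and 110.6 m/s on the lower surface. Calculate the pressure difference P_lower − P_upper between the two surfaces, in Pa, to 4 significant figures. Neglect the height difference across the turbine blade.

5017 Pa

The pressure is lower where the speed is higher: ΔP = ½ρ(v_up² − v_low²).
ΔP = ½·1.176·(144.1² − 110.6²) = 5017 Pa.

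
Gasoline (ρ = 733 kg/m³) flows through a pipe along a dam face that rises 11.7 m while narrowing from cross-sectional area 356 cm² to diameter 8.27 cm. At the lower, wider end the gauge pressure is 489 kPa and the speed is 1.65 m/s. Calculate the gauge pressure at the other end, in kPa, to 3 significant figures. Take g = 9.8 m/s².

By continuity, v₂ = v₁·A₁/A₂ = 1.65·(356/53.7) = 10.9 m/s.
Applying Bernoulli between the two ends and solving for P₂: P₂ = P₁ + ½ρ(v₁² − v₂²) − ρgΔh.
P₂ = 489000 + ½·733·(1.65² − 10.9²) − 733·9.8·(+11.7) = 489000 + (-42800) − (84000) = 362000 Pa.

362 kPa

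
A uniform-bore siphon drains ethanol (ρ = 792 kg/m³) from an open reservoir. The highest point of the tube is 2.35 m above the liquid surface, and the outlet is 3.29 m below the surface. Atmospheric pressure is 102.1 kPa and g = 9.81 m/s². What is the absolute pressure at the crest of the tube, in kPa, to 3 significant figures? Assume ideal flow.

P_top = 58.3 kPa

From the surface to the outlet (both open to atmosphere, surface at rest): v = √(2g·h_out) = √(2·9.81·3.29) = 8.03 m/s.
The bore is uniform, so the speed at the crest is the same v. Bernoulli surface→crest: P_atm = P_top + ½ρv² + ρg·h_top.
P_top = 102100 − ½·792·8.03² − 792·9.81·2.35 = 58300 Pa.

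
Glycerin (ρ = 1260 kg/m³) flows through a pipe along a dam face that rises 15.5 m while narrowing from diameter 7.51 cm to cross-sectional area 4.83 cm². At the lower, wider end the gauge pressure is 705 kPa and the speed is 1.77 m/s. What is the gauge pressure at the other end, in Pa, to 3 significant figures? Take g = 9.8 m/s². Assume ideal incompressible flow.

P₂ ≈ 350000 Pa

The volume flow rate is constant, so v₂ = (A₁/A₂)v₁ = (44.3/4.83)·1.77 = 16.2 m/s.
Applying Bernoulli between the two ends and solving for P₂: P₂ = P₁ + ½ρ(v₁² − v₂²) − ρgΔh.
P₂ = 705000 + ½·1260·(1.77² − 16.2²) − 1260·9.8·(+15.5) = 705000 + (-164000) − (191000) = 350000 Pa.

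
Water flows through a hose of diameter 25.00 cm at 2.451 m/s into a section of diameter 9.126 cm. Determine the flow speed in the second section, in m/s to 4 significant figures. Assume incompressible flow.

v₂ = 18.39 m/s

The volume flow rate is constant, so v₂ = (A₁/A₂)v₁ = (490.9/65.41)·2.451 = 18.39 m/s.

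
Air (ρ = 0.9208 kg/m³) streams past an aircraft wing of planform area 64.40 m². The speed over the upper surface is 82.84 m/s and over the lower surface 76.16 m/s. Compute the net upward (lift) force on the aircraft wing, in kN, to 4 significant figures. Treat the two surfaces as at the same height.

31.49 kN

The faster flow above has the lower pressure; Bernoulli (same height) gives ΔP = ½ρ(v_up² − v_low²).
ΔP = ½·0.9208·(82.84² − 76.16²) = 489.0 Pa.
Lift = ΔP · A = 489.0 × 64.40 = 31490 N.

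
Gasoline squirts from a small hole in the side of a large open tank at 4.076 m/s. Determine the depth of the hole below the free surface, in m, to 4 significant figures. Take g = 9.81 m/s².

Inverting v = √(2gh) gives h = v² / 2g.
h = 4.076²/(2·9.81) = 16.61/19.62 = 0.8468 m.

0.8468 m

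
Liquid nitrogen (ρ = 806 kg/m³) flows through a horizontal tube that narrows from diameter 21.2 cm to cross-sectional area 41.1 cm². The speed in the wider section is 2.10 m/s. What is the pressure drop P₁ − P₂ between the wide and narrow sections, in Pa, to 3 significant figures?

ΔP ≈ 129000 Pa

By continuity, v₂ = v₁·A₁/A₂ = 2.10·(353/41.1) = 18.0 m/s.
Along the horizontal streamline, P + ½ρv² is constant.
P₁ − P₂ = ½·806·(18.0² − 2.10²) = ½·806·321 = 129000 Pa.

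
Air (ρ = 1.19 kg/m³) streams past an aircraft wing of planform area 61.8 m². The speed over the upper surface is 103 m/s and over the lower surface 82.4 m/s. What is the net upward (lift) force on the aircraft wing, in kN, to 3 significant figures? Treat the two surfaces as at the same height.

With equal heights on the two surfaces, Bernoulli gives P_lower − P_upper = ½ρ(v_upper² − v_lower²).
ΔP = ½·1.19·(103² − 82.4²) = 2270 Pa.
Lift = ΔP · A = 2270 × 61.8 = 140000 N.

140 kN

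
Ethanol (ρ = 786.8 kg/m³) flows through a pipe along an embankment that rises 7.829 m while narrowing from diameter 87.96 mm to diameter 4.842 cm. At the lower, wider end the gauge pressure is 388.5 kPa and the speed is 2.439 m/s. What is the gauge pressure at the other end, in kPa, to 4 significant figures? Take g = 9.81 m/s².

304.9 kPa

The volume flow rate is constant, so v₂ = (A₁/A₂)v₁ = (60.77/18.41)·2.439 = 8.049 m/s.
Applying Bernoulli between the two ends and solving for P₂: P₂ = P₁ + ½ρ(v₁² − v₂²) − ρgΔh.
P₂ = 388500 + ½·786.8·(2.439² − 8.049²) − 786.8·9.81·(+7.829) = 388500 + (-23150) − (60430) = 304900 Pa.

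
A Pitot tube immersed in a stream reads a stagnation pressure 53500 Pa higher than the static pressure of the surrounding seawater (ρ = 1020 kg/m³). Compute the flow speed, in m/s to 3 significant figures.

v ≈ 10.2 m/s

Bernoulli between the free stream and the stagnation point: ½ρv² = P_stag − P_static.
v = √(2ΔP/ρ) = √(2·53500/1020) = 10.2 m/s.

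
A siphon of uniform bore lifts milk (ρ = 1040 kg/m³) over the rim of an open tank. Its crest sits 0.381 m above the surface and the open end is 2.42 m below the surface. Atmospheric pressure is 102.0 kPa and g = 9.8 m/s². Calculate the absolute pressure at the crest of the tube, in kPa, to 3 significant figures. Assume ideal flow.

The outlet speed comes from Torricelli: v = √(2g·2.42) = 6.89 m/s.
With constant cross-section the crest speed equals v; applying Bernoulli from the surface up to the crest, P_top = P_atm − ½ρv² − ρg·h_top.
P_top = 102000 − ½·1040·6.89² − 1040·9.8·0.381 = 73500 Pa.

P_top ≈ 73.5 kPa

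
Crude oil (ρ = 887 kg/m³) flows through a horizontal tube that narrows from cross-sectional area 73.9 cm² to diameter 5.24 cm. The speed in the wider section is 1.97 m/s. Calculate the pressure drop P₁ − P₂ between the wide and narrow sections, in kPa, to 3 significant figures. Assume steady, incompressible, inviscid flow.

The volume flow rate is constant, so v₂ = (A₁/A₂)v₁ = (73.9/21.6)·1.97 = 6.75 m/s.
Bernoulli (h₁ = h₂): P₁ − P₂ = ½ρ(v₂² − v₁²).
P₁ − P₂ = ½·887·(6.75² − 1.97²) = ½·887·41.7 = 18500 Pa.

ΔP ≈ 18.5 kPa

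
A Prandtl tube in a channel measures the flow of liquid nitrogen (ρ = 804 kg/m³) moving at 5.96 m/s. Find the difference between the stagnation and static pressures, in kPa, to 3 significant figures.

14.3 kPa

Bernoulli between the free stream and the stagnation point: ½ρv² = P_stag − P_static.
ΔP = ½·804·5.96² = 14300 Pa.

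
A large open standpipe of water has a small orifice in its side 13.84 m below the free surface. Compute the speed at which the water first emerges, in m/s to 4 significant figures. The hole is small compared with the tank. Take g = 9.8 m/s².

The surface is effectively still and both ends are open, so ½v² = gh and v = √(2·9.8·13.84) = 16.47 m/s.

16.47 m/s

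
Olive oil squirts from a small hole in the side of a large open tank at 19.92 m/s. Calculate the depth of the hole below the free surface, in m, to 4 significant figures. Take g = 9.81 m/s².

h ≈ 20.22 m

Torricelli: v = √(2gh), so h = v²/(2g).
h = 19.92²/(2·9.81) = 396.8/19.62 = 20.22 m.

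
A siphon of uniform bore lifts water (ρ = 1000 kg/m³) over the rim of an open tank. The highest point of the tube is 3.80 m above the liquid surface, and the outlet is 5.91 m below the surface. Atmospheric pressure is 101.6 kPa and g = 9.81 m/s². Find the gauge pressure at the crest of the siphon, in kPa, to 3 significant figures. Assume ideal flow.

P_gauge ≈ -95.3 kPa

From the surface to the outlet (both open to atmosphere, surface at rest): v = √(2g·h_out) = √(2·9.81·5.91) = 10.8 m/s.
Continuity keeps v the same throughout the tube; from surface to crest, P_atm + 0 = P_top + ½ρv² + ρg·h_top.
P_top = 101600 − ½·1000·10.8² − 1000·9.81·3.80 = 6340 Pa. So P_gauge = P_top − P_atm = -95300 Pa.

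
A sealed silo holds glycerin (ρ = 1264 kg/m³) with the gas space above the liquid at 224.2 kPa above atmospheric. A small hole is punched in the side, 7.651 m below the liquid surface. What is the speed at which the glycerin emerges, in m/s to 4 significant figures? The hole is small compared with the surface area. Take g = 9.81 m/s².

Take point 1 at the surface (v₁ ≈ 0) and point 2 at the hole (at atmospheric pressure). Bernoulli: P₁ + ρg h = P_atm + ½ρv₂².
With P₁ − P_atm = 224200 Pa, v₂ = √(2gh + 2ΔP/ρ) = √(2·9.81·7.651 + 2·224200/1264) = 22.47 m/s.

v ≈ 22.47 m/s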